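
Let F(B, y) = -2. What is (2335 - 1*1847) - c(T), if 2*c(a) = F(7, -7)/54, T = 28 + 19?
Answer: 26353/54 ≈ 488.02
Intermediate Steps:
T = 47
c(a) = -1/54 (c(a) = (-2/54)/2 = (-2*1/54)/2 = (1/2)*(-1/27) = -1/54)
(2335 - 1*1847) - c(T) = (2335 - 1*1847) - 1*(-1/54) = (2335 - 1847) + 1/54 = 488 + 1/54 = 26353/54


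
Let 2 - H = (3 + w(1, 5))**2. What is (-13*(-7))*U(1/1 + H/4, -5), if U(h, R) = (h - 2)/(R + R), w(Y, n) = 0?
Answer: 1001/40 ≈ 25.025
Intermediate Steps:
H = -7 (H = 2 - (3 + 0)**2 = 2 - 1*3**2 = 2 - 1*9 = 2 - 9 = -7)
U(h, R) = (-2 + h)/(2*R) (U(h, R) = (-2 + h)/((2*R)) = (-2 + h)*(1/(2*R)) = (-2 + h)/(2*R))
(-13*(-7))*U(1/1 + H/4, -5) = (-13*(-7))*((1/2)*(-2 + (1/1 - 7/4))/(-5)) = 91*((1/2)*(-1/5)*(-2 + (1*1 - 7*1/4))) = 91*((1/2)*(-1/5)*(-2 + (1 - 7/4))) = 91*((1/2)*(-1/5)*(-2 - 3/4)) = 91*((1/2)*(-1/5)*(-11/4)) = 91*(11/40) = 1001/40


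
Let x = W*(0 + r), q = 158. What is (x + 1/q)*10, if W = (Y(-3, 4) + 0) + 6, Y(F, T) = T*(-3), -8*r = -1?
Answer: -1175/158 ≈ -7.4367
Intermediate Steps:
r = ⅛ (r = -⅛*(-1) = ⅛ ≈ 0.12500)
Y(F, T) = -3*T
W = -6 (W = (-3*4 + 0) + 6 = (-12 + 0) + 6 = -12 + 6 = -6)
x = -¾ (x = -6*(0 + ⅛) = -6*⅛ = -¾ ≈ -0.75000)
(x + 1/q)*10 = (-¾ + 1/158)*10 = -235/316*10 = -1175/158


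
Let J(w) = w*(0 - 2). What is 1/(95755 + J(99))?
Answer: 1/95557 ≈ 1.0465e-5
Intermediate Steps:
J(w) = -2*w (J(w) = w*(-2) = -2*w)
1/(95755 + J(99)) = 1/(95755 - 2*99) = 1/(95755 - 198) = 1/95557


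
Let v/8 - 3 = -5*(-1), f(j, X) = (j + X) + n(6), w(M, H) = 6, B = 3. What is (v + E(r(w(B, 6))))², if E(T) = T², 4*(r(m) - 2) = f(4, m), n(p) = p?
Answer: 10000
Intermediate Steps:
f(j, X) = 6 + X + j (f(j, X) = (j + X) + 6 = (X + j) + 6 = 6 + X + j)
r(m) = 9/2 + m/4 (r(m) = 2 + (6 + m + 4)/4 = 2 + (10 + m)/4 = 2 + (5/2 + m/4) = 9/2 + m/4)
v = 64 (v = 24 + 8*(-5*(-1)) = 24 + 8*5 = 24 + 40 = 64)
(v + E(r(w(B, 6))))² = (64 + (9/2 + (¼)*6)²)² = (64 + (9/2 + 3/2)²)² = (64 + 6²)² = (64 + 36)² = 100² = 10000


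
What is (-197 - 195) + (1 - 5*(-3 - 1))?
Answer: -371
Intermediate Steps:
(-197 - 195) + (1 - 5*(-3 - 1)) = -392 + (1 - 5*(-4)) = -392 + (1 + 20) = -392 + 21 = -371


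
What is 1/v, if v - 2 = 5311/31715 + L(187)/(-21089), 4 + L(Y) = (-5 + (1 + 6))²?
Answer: 31715/68741 ≈ 0.46137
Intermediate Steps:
L(Y) = 0 (L(Y) = -4 + (-5 + (1 + 6))² = -4 + (-5 + 7)² = -4 + 2² = -4 + 4 = 0)
v = 68741/31715 (v = 2 + (5311/31715 + 0/(-21089)) = 2 + (5311*(1/31715) + 0*(-1/21089)) = 2 + (5311/31715 + 0) = 2 + 5311/31715 = 68741/31715 ≈ 2.1675)
1/v = 1/(68741/31715) = 31715/68741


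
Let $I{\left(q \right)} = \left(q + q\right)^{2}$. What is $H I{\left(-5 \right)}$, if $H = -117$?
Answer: $-11700$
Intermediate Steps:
$I{\left(q \right)} = 4 q^{2}$ ($I{\left(q \right)} = \left(2 q\right)^{2} = 4 q^{2}$)
$H I{\left(-5 \right)} = - 117 \cdot 4 \left(-5\right)^{2} = - 117 \cdot 4 \cdot 25 = \left(-117\right) 100 = -11700$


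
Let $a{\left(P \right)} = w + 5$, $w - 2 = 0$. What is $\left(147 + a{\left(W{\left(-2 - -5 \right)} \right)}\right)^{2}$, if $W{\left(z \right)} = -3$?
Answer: $23716$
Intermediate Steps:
$w = 2$ ($w = 2 + 0 = 2$)
$a{\left(P \right)} = 7$ ($a{\left(P \right)} = 2 + 5 = 7$)
$\left(147 + a{\left(W{\left(-2 - -5 \right)} \right)}\right)^{2} = \left(147 + 7\right)^{2} = 154^{2} = 23716$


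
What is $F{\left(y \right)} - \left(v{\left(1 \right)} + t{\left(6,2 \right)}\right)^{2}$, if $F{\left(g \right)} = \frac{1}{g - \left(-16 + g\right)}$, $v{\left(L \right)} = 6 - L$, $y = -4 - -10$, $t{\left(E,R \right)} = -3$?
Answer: $- \frac{63}{16} \approx -3.9375$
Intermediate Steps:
$y = 6$ ($y = -4 + 10 = 6$)
$F{\left(g \right)} = \frac{1}{16}$
$F{\left(y \right)} - \left(v{\left(1 \right)} + t{\left(6,2 \right)}\right)^{2} = \frac{1}{16} - \left(\left(6 - 1\right) - 3\right)^{2} = \frac{1}{16} - \left(5 - 3\right)^{2} = \frac{1}{16} - 2^{2} = \frac{1}{16} - 4 = - \frac{63}{16}$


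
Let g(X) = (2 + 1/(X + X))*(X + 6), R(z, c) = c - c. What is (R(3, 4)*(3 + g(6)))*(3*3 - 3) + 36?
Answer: 36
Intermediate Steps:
R(z, c) = 0
g(X) = (2 + 1/(2*X))*(6 + X)
(R(3, 4)*(3 + g(6)))*(3*3 - 3) + 36 = (0*(3 + (25/2 + 2*6 + 3/6)))*(3*3 - 3) + 36 = (0*(3 + (25/2 + 12 + 3*(⅙))))*(9 - 3) + 36 = (0*(3 + (25/2 + 12 + ½)))*6 + 36 = (0*(3 + 25))*6 + 36 = (0*28)*6 + 36 = 0*6 + 36 = 0 + 36 = 36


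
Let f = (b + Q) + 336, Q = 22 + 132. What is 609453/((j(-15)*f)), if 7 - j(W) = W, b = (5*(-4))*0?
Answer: 609453/10780 ≈ 56.536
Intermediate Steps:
b = 0 (b = -20*0 = 0)
j(W) = 7 - W
Q = 154
f = 490 (f = (0 + 154) + 336 = 154 + 336 = 490)
609453/((j(-15)*f)) = 609453/(((7 - 1*(-15))*490)) = 609453/(((7 + 15)*490)) = 609453/((22*490)) = 609453/10780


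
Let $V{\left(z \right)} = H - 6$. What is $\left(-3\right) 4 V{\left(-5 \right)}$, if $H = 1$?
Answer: $60$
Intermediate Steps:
$V{\left(z \right)} = -5$ ($V{\left(z \right)} = 1 - 6 = -5$)
$\left(-3\right) 4 V{\left(-5 \right)} = \left(-3\right) 4 \left(-5\right) = \left(-12\right) \left(-5\right) = 60$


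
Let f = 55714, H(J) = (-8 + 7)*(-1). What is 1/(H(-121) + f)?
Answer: 1/55715 ≈ 1.7948e-5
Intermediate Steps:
H(J) = 1 (H(J) = -1*(-1) = 1)
1/(H(-121) + f) = 1/(1 + 55714) = 1/55715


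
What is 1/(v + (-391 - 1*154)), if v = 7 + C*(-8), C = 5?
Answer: -1/578 ≈ -0.0017301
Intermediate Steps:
v = -33 (v = 7 + 5*(-8) = 7 - 40 = -33)
1/(v + (-391 - 1*154)) = 1/(-33 + (-391 - 1*154)) = 1/(-33 + (-391 - 154)) = 1/(-33 - 545) = 1/(-578) = -1/578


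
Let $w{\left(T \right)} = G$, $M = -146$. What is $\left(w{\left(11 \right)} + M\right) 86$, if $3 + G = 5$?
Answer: $-12384$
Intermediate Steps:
$G = 2$ ($G = -3 + 5 = 2$)
$w{\left(T \right)} = 2$
$\left(w{\left(11 \right)} + M\right) 86 = \left(2 - 146\right) 86 = \left(-144\right) 86 = -12384$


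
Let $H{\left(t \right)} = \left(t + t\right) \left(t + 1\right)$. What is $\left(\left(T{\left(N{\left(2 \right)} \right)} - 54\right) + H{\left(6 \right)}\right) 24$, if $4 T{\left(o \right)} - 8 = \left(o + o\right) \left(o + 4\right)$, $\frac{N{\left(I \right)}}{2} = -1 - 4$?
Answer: $1488$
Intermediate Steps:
$N{\left(I \right)} = -10$ ($N{\left(I \right)} = 2 \left(-1 - 4\right) = 2 \left(-5\right) = -10$)
$H{\left(t \right)} = 2 t \left(1 + t\right)$
$T{\left(o \right)} = 2 + \frac{o \left(4 + o\right)}{2}$ ($T{\left(o \right)} = 2 + \frac{\left(o + o\right) \left(o + 4\right)}{4} = 2 + \frac{2 o \left(4 + o\right)}{4} = 2 + \frac{o \left(4 + o\right)}{2}$)
$\left(\left(T{\left(N{\left(2 \right)} \right)} - 54\right) + H{\left(6 \right)}\right) 24 = \left(\left(\left(2 + \frac{\left(-10\right)^{2}}{2} + 2 \left(-10\right)\right) - 54\right) + 2 \cdot 6 \left(1 + 6\right)\right) 24 = \left(\left(\left(2 + \frac{1}{2} \cdot 100 - 20\right) - 54\right) + 2 \cdot 6 \cdot 7\right) 24 = \left(\left(\left(2 + 50 - 20\right) - 54\right) + 84\right) 24 = \left(\left(32 - 54\right) + 84\right) 24 = \left(-22 + 84\right) 24 = 62 \cdot 24 = 1488$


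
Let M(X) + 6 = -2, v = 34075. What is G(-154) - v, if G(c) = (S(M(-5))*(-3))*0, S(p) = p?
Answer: -34075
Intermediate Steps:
M(X) = -8 (M(X) = -6 - 2 = -8)
G(c) = 0 (G(c) = -8*(-3)*0 = 24*0 = 0)
G(-154) - v = 0 - 1*34075 = 0 - 34075 = -34075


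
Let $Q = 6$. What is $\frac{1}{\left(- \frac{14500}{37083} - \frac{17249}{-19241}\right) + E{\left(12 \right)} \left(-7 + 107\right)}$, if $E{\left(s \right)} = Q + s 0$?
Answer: $\frac{713514003}{428469051967} \approx 0.0016653$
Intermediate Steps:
$E{\left(s \right)} = 6$ ($E{\left(s \right)} = 6 + s 0 = 6 + 0 = 6$)
$\frac{1}{\left(- \frac{14500}{37083} - \frac{17249}{-19241}\right) + E{\left(12 \right)} \left(-7 + 107\right)} = \frac{1}{\left(- \frac{14500}{37083} - \frac{17249}{-19241}\right) + 6 \left(-7 + 107\right)} = \frac{1}{\left(\left(-14500\right) \frac{1}{37083} - - \frac{17249}{19241}\right) + 6 \cdot 100} = \frac{1}{\left(- \frac{14500}{37083} + \frac{17249}{19241}\right) + 600} = \frac{1}{\frac{360650167}{713514003} + 600} = \frac{1}{\frac{428469051967}{713514003}} = \frac{713514003}{428469051967}$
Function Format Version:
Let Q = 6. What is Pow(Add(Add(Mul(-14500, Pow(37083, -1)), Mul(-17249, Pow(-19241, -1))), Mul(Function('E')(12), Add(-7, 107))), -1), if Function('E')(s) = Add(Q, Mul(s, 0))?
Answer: Rational(713514003, 428469051967) ≈ 0.0016653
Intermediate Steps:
Function('E')(s) = 6 (Function('E')(s) = Add(6, Mul(s, 0)) = Add(6, 0) = 6)
Pow(Add(Add(Mul(-14500, Pow(37083, -1)), Mul(-17249, Pow(-19241, -1))), Mul(Function('E')(12), Add(-7, 107))), -1) = Pow(Add(Add(Mul(-14500, Pow(37083, -1)), Mul(-17249, Pow(-19241, -1))), Mul(6, Add(-7, 107))), -1) = Pow(Add(Add(Mul(-14500, Rational(1, 37083)), Mul(-17249, Rational(-1, 19241))), Mul(6, 100)), -1) = Pow(Add(Add(Rational(-14500, 37083), Rational(17249, 19241)), 600), -1) = Pow(Add(Rational(360650167, 713514003), 600), -1) = Pow(Rational(428469051967, 713514003), -1) = Rational(713514003, 428469051967)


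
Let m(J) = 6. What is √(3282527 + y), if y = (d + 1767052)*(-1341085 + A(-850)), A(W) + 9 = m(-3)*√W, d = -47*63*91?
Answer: √(-2008420432967 + 44928030*I*√34) ≈ 92.0 + 1.4172e+6*I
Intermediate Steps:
d = -269451 (d = -2961*91 = -269451)
A(W) = -9 + 6*√W
y = -2008423715494 + 44928030*I*√34 (y = (-269451 + 1767052)*(-1341085 + (-9 + 6*√(-850))) = 1497601*(-1341085 + (-9 + 6*(5*I*√34))) = 1497601*(-1341085 + (-9 + 30*I*√34)) = 1497601*(-1341094 + 30*I*√34) = -2008423715494 + 44928030*I*√34 ≈ -2.0084e+12 + 2.6197e+8*I)
√(3282527 + y) = √(3282527 + (-2008423715494 + 44928030*I*√34)) = √(-2008420432967 + 44928030*I*√34)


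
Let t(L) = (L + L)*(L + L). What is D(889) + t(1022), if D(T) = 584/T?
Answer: 3714185688/889 ≈ 4.1779e+6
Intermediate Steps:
t(L) = 4*L² (t(L) = (2*L)*(2*L) = 4*L²)
D(889) + t(1022) = 584/889 + 4*1022² = 584*(1/889) + 4*1044484 = 584/889 + 4177936 = 3714185688/889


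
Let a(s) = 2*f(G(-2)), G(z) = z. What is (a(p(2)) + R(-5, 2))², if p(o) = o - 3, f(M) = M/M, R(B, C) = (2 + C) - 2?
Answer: 16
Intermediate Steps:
R(B, C) = C
f(M) = 1
p(o) = -3 + o
a(s) = 2 (a(s) = 2*1 = 2)
(a(p(2)) + R(-5, 2))² = (2 + 2)² = 4² = 16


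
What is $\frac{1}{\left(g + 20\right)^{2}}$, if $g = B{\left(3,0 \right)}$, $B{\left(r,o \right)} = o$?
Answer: $\frac{1}{400} \approx 0.0025$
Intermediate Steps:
$g = 0$
$\frac{1}{\left(g + 20\right)^{2}} = \frac{1}{\left(0 + 20\right)^{2}} = \frac{1}{20^{2}} = \frac{1}{400}$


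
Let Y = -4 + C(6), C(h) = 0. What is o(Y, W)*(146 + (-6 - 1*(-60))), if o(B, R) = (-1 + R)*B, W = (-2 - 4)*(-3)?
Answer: -13600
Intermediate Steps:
W = 18 (W = -6*(-3) = 18)
Y = -4 (Y = -4 + 0 = -4)
o(B, R) = B*(-1 + R)
o(Y, W)*(146 + (-6 - 1*(-60))) = (-4*(-1 + 18))*(146 + (-6 - 1*(-60))) = (-4*17)*(146 + (-6 + 60)) = -68*(146 + 54) = -68*200 = -13600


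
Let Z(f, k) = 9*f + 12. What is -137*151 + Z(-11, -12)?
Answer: -20774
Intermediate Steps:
Z(f, k) = 12 + 9*f
-137*151 + Z(-11, -12) = -137*151 + (12 + 9*(-11)) = -20687 + (12 - 99) = -20687 - 87 = -20774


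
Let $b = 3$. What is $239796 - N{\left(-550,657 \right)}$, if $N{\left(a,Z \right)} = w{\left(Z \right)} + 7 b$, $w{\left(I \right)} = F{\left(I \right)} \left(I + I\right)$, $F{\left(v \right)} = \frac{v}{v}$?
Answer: $238461$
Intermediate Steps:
$F{\left(v \right)} = 1$
$w{\left(I \right)} = 2 I$ ($w{\left(I \right)} = 1 \left(I + I\right) = 1 \cdot 2 I = 2 I$)
$N{\left(a,Z \right)} = 21 + 2 Z$ ($N{\left(a,Z \right)} = 2 Z + 7 \cdot 3 = 2 Z + 21 = 21 + 2 Z$)
$239796 - N{\left(-550,657 \right)} = 239796 - \left(21 + 2 \cdot 657\right) = 239796 - \left(21 + 1314\right) = 239796 - 1335 = 238461$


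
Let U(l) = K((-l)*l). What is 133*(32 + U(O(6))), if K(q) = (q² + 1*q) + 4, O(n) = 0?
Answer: 4788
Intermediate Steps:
K(q) = 4 + q + q² (K(q) = (q² + q) + 4 = (q + q²) + 4 = 4 + q + q²)
U(l) = 4 + l⁴ - l² (U(l) = 4 + (-l)*l + ((-l)*l)² = 4 - l² + (-l²)² = 4 - l² + l⁴ = 4 + l⁴ - l²)
133*(32 + U(O(6))) = 133*(32 + (4 + 0⁴ - 1*0²)) = 133*(32 + (4 + 0 - 1*0)) = 133*(32 + (4 + 0 + 0)) = 133*(32 + 4) = 133*36 = 4788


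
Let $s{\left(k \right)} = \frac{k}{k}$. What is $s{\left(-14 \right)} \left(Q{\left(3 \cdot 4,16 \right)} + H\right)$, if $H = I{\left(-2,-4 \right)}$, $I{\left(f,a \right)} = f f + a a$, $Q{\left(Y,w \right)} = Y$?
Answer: $32$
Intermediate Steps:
$s{\left(k \right)} = 1$
$I{\left(f,a \right)} = a^{2} + f^{2}$ ($I{\left(f,a \right)} = f^{2} + a^{2} = a^{2} + f^{2}$)
$H = 20$ ($H = \left(-4\right)^{2} + \left(-2\right)^{2} = 16 + 4 = 20$)
$s{\left(-14 \right)} \left(Q{\left(3 \cdot 4,16 \right)} + H\right) = 1 \left(3 \cdot 4 + 20\right) = 1 \left(12 + 20\right) = 1 \cdot 32 = 32$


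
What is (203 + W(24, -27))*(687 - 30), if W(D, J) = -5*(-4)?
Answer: 146511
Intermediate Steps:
W(D, J) = 20
(203 + W(24, -27))*(687 - 30) = (203 + 20)*(687 - 30) = 223*657 = 146511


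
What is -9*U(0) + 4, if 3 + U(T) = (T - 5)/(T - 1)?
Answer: -14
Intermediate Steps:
U(T) = -3 + (-5 + T)/(-1 + T) (U(T) = -3 + (T - 5)/(T - 1) = -3 + (-5 + T)/(-1 + T))
-9*U(0) + 4 = -18*(-1 - 1*0)/(-1 + 0) + 4 = -18*(-1 + 0)/(-1) + 4 = -18*(-1)*(-1) + 4 = -9*2 + 4 = -18 + 4 = -14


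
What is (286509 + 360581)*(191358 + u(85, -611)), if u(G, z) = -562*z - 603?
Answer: 345634711330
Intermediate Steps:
u(G, z) = -603 - 562*z
(286509 + 360581)*(191358 + u(85, -611)) = (286509 + 360581)*(191358 + (-603 - 562*(-611))) = 647090*(191358 + (-603 + 343382)) = 647090*(191358 + 342779) = 647090*534137 = 345634711330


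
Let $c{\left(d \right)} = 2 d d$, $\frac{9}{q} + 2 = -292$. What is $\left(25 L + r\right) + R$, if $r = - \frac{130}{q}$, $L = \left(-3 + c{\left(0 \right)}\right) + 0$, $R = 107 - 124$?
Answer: $\frac{12464}{3} \approx 4154.7$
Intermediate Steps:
$q = - \frac{3}{98}$ ($q = \frac{9}{-2 - 292} = \frac{9}{-294} = 9 \left(- \frac{1}{294}\right) = - \frac{3}{98} \approx -0.030612$)
$c{\left(d \right)} = 2 d^{2}$
$R = -17$ ($R = 107 - 124 = -17$)
$L = -3$ ($L = \left(-3 + 2 \cdot 0^{2}\right) + 0 = \left(-3 + 2 \cdot 0\right) + 0 = \left(-3 + 0\right) + 0 = -3 + 0 = -3$)
$r = \frac{12740}{3}$ ($r = - \frac{130}{- \frac{3}{98}} = \left(-130\right) \left(- \frac{98}{3}\right) = \frac{12740}{3} \approx 4246.7$)
$\left(25 L + r\right) + R = \left(25 \left(-3\right) + \frac{12740}{3}\right) - 17 = \left(-75 + \frac{12740}{3}\right) - 17 = \frac{12515}{3} - 17 = \frac{12464}{3}$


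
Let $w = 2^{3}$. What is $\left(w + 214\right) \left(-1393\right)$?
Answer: $-309246$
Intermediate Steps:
$w = 8$
$\left(w + 214\right) \left(-1393\right) = \left(8 + 214\right) \left(-1393\right) = 222 \left(-1393\right) = -309246$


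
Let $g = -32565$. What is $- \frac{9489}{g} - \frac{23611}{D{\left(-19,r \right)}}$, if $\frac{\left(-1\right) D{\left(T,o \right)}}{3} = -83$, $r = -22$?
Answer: $- \frac{255509818}{2702895} \approx -94.532$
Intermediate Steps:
$D{\left(T,o \right)} = 249$ ($D{\left(T,o \right)} = \left(-3\right) \left(-83\right) = 249$)
$- \frac{9489}{g} - \frac{23611}{D{\left(-19,r \right)}} = - \frac{9489}{-32565} - \frac{23611}{249} = \left(-9489\right) \left(- \frac{1}{32565}\right) - \frac{23611}{249} = \frac{3163}{10855} - \frac{23611}{249} = - \frac{255509818}{2702895}$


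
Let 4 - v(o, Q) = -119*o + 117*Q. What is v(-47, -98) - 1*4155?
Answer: 1722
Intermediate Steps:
v(o, Q) = 4 - 117*Q + 119*o (v(o, Q) = 4 - (-119*o + 117*Q) = 4 + (-117*Q + 119*o) = 4 - 117*Q + 119*o)
v(-47, -98) - 1*4155 = (4 - 117*(-98) + 119*(-47)) - 1*4155 = (4 + 11466 - 5593) - 4155 = 5877 - 4155 = 1722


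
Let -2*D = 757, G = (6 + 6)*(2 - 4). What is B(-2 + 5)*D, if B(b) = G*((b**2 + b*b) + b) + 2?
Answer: 190007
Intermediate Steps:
G = -24 (G = 12*(-2) = -24)
D = -757/2 (D = -1/2*757 = -757/2 ≈ -378.50)
B(b) = 2 - 48*b**2 - 24*b (B(b) = -24*((b**2 + b*b) + b) + 2 = -24*((b**2 + b**2) + b) + 2 = -24*(2*b**2 + b) + 2 = -24*(b + 2*b**2) + 2 = (-48*b**2 - 24*b) + 2 = 2 - 48*b**2 - 24*b)
B(-2 + 5)*D = (2 - 48*(-2 + 5)**2 - 24*(-2 + 5))*(-757/2) = (2 - 48*3**2 - 24*3)*(-757/2) = (2 - 48*9 - 72)*(-757/2) = (2 - 432 - 72)*(-757/2) = -502*(-757/2) = 190007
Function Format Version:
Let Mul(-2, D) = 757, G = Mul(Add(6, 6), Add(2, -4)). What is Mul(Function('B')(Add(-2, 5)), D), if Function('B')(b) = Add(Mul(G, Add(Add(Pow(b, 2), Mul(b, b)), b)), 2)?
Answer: 190007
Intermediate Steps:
G = -24 (G = Mul(12, -2) = -24)
D = Rational(-757, 2) (D = Mul(Rational(-1, 2), 757) = Rational(-757, 2) ≈ -378.50)
Function('B')(b) = Add(2, Mul(-48, Pow(b, 2)), Mul(-24, b)) (Function('B')(b) = Add(Mul(-24, Add(Add(Pow(b, 2), Mul(b, b)), b)), 2) = Add(Mul(-24, Add(Add(Pow(b, 2), Pow(b, 2)), b)), 2) = Add(Mul(-24, Add(Mul(2, Pow(b, 2)), b)), 2) = Add(Mul(-24, Add(b, Mul(2, Pow(b, 2)))), 2) = Add(Add(Mul(-48, Pow(b, 2)), Mul(-24, b)), 2) = Add(2, Mul(-48, Pow(b, 2)), Mul(-24, b)))
Mul(Function('B')(Add(-2, 5)), D) = Mul(Add(2, Mul(-48, Pow(Add(-2, 5), 2)), Mul(-24, Add(-2, 5))), Rational(-757, 2)) = Mul(Add(2, Mul(-48, Pow(3, 2)), Mul(-24, 3)), Rational(-757, 2)) = Mul(Add(2, Mul(-48, 9), -72), Rational(-757, 2)) = Mul(Add(2, -432, -72), Rational(-757, 2)) = Mul(-502, Rational(-757, 2)) = 190007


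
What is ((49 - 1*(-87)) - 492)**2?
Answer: 126736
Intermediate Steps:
((49 - 1*(-87)) - 492)**2 = ((49 + 87) - 492)**2 = (136 - 492)**2 = (-356)**2 = 126736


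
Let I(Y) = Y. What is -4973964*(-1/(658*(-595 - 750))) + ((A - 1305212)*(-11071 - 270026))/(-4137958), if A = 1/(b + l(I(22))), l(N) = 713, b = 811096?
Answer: -4881722365240196739037/55054694639720930 ≈ -88670.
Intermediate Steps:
A = 1/811809 (A = 1/(811096 + 713) = 1/811809 ≈ 1.2318e-6)
-4973964*(-1/(658*(-595 - 750))) + ((A - 1305212)*(-11071 - 270026))/(-4137958) = -4973964*(-1/(658*(-595 - 750))) + ((1/811809 - 1305212)*(-11071 - 270026))/(-4137958) = -4973964/((-658*(-1345))) - 1059582848507/811809*(-281097)*(-1/4137958) = -4973964/885010 + (11031317035806377/30067)*(-1/4137958) = -4973964*1/885010 - 11031317035806377/124415983186 = -2486982/442505 - 11031317035806377/124415983186 = -4881722365240196739037/55054694639720930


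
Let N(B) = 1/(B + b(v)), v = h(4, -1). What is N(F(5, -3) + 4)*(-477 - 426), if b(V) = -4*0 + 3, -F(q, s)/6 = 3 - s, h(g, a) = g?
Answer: 903/29 ≈ 31.138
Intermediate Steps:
v = 4
F(q, s) = -18 + 6*s (F(q, s) = -6*(3 - s) = -18 + 6*s)
b(V) = 3 (b(V) = 0 + 3 = 3)
N(B) = 1/(3 + B) (N(B) = 1/(B + 3) = 1/(3 + B))
N(F(5, -3) + 4)*(-477 - 426) = (-477 - 426)/(3 + ((-18 + 6*(-3)) + 4)) = -903/(3 + ((-18 - 18) + 4)) = -903/(3 + (-36 + 4)) = -903/(3 - 32) = -903/(-29) = -1/29*(-903) = 903/29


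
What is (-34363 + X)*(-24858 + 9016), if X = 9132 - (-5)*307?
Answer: 375392032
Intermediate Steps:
X = 10667 (X = 9132 - 1*(-1535) = 9132 + 1535 = 10667)
(-34363 + X)*(-24858 + 9016) = (-34363 + 10667)*(-24858 + 9016) = -23696*(-15842) = 375392032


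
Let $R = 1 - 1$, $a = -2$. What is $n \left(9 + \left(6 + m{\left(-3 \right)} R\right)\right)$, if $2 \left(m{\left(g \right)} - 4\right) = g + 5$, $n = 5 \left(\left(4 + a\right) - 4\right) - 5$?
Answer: $-225$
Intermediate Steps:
$n = -15$ ($n = 5 \left(\left(4 - 2\right) - 4\right) - 5 = 5 \left(2 - 4\right) - 5 = 5 \left(-2\right) - 5 = -10 - 5 = -15$)
$R = 0$
$m{\left(g \right)} = \frac{13}{2} + \frac{g}{2}$ ($m{\left(g \right)} = 4 + \frac{g + 5}{2} = 4 + \frac{5 + g}{2} = 4 + \left(\frac{5}{2} + \frac{g}{2}\right) = \frac{13}{2} + \frac{g}{2}$)
$n \left(9 + \left(6 + m{\left(-3 \right)} R\right)\right) = - 15 \left(9 + \left(6 + \left(\frac{13}{2} + \frac{1}{2} \left(-3\right)\right) 0\right)\right) = - 15 \left(9 + \left(6 + \left(\frac{13}{2} - \frac{3}{2}\right) 0\right)\right) = - 15 \left(9 + \left(6 + 5 \cdot 0\right)\right) = - 15 \left(9 + \left(6 + 0\right)\right) = - 15 \left(9 + 6\right) = \left(-15\right) 15 = -225$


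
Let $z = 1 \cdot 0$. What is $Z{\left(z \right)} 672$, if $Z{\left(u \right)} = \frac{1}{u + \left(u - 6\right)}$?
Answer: $-112$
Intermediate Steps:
$z = 0$
$Z{\left(u \right)} = \frac{1}{-6 + 2 u}$ ($Z{\left(u \right)} = \frac{1}{u + \left(-6 + u\right)} = \frac{1}{-6 + 2 u}$)
$Z{\left(z \right)} 672 = \frac{1}{2 \left(-3 + 0\right)} 672 = \frac{1}{2 \left(-3\right)} 672 = \frac{1}{2} \left(- \frac{1}{3}\right) 672 = \left(- \frac{1}{6}\right) 672 = -112$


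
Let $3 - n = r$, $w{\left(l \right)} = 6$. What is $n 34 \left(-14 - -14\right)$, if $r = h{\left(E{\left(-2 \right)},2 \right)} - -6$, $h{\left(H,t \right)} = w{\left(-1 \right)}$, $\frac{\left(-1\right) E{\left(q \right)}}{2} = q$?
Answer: $0$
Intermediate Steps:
$E{\left(q \right)} = - 2 q$
$h{\left(H,t \right)} = 6$
$r = 12$ ($r = 6 - -6 = 6 + 6 = 12$)
$n = -9$ ($n = 3 - 12 = -9$)
$n 34 \left(-14 - -14\right) = \left(-9\right) 34 \left(-14 - -14\right) = - 306 \left(-14 + 14\right) = \left(-306\right) 0 = 0$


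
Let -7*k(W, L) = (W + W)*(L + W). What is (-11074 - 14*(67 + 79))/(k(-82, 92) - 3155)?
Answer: 91826/20445 ≈ 4.4914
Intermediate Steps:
k(W, L) = -2*W*(L + W)/7 (k(W, L) = -(W + W)*(L + W)/7 = -2*W*(L + W)/7)
(-11074 - 14*(67 + 79))/(k(-82, 92) - 3155) = (-11074 - 14*(67 + 79))/(-2/7*(-82)*(92 - 82) - 3155) = (-11074 - 14*146)/(-2/7*(-82)*10 - 3155) = (-11074 - 2044)/(1640/7 - 3155) = -13118/(-20445/7) = -13118*(-7/20445) = 91826/20445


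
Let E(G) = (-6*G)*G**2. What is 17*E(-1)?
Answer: 102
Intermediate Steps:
E(G) = -6*G**3
17*E(-1) = 17*(-6*(-1)**3) = 17*(-6*(-1)) = 17*6 = 102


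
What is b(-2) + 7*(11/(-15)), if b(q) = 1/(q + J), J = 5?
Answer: -24/5 ≈ -4.8000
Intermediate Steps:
b(q) = 1/(5 + q) (b(q) = 1/(q + 5) = 1/(5 + q))
b(-2) + 7*(11/(-15)) = 1/(5 - 2) + 7*(11/(-15)) = 1/3 + 7*(11*(-1/15)) = ⅓ + 7*(-11/15) = ⅓ - 77/15 = -24/5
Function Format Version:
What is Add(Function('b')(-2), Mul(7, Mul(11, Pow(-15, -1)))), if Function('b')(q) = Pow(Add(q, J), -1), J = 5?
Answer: Rational(-24, 5) ≈ -4.8000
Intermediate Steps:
Function('b')(q) = Pow(Add(5, q), -1) (Function('b')(q) = Pow(Add(q, 5), -1) = Pow(Add(5, q), -1))
Add(Function('b')(-2), Mul(7, Mul(11, Pow(-15, -1)))) = Add(Pow(Add(5, -2), -1), Mul(7, Mul(11, Pow(-15, -1)))) = Add(Pow(3, -1), Mul(7, Mul(11, Rational(-1, 15)))) = Add(Rational(1, 3), Mul(7, Rational(-11, 15))) = Add(Rational(1, 3), Rational(-77, 15)) = Rational(-24, 5)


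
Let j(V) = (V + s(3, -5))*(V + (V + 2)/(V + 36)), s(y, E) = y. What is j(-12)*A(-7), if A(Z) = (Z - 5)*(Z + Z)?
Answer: 18774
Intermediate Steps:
A(Z) = 2*Z*(-5 + Z) (A(Z) = (-5 + Z)*(2*Z) = 2*Z*(-5 + Z))
j(V) = (3 + V)*(V + (2 + V)/(36 + V)) (j(V) = (V + 3)*(V + (V + 2)/(V + 36)) = (3 + V)*(V + (2 + V)/(36 + V)))
j(-12)*A(-7) = ((6 + (-12)³ + 40*(-12)² + 113*(-12))/(36 - 12))*(2*(-7)*(-5 - 7)) = ((6 - 1728 + 40*144 - 1356)/24)*(2*(-7)*(-12)) = ((6 - 1728 + 5760 - 1356)/24)*168 = ((1/24)*2682)*168 = (447/4)*168 = 18774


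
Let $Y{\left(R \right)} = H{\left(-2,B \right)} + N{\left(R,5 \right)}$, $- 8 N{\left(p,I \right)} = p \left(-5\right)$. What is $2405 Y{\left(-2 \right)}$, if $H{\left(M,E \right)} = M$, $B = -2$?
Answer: $- \frac{31265}{4} \approx -7816.3$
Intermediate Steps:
$N{\left(p,I \right)} = \frac{5 p}{8}$ ($N{\left(p,I \right)} = - \frac{p \left(-5\right)}{8} = - \frac{\left(-5\right) p}{8} = \frac{5 p}{8}$)
$Y{\left(R \right)} = -2 + \frac{5 R}{8}$
$2405 Y{\left(-2 \right)} = 2405 \left(-2 + \frac{5}{8} \left(-2\right)\right) = 2405 \left(-2 - \frac{5}{4}\right) = 2405 \left(- \frac{13}{4}\right) = - \frac{31265}{4}$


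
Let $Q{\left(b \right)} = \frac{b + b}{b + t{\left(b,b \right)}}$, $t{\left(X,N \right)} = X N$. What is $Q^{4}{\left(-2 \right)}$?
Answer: $16$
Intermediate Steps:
$t{\left(X,N \right)} = N X$
$Q{\left(b \right)} = \frac{2 b}{b + b^{2}}$ ($Q{\left(b \right)} = \frac{b + b}{b + b b} = \frac{2 b}{b + b^{2}}$)
$Q^{4}{\left(-2 \right)} = \left(\frac{2}{1 - 2}\right)^{4} = \left(\frac{2}{-1}\right)^{4} = \left(2 \left(-1\right)\right)^{4} = \left(-2\right)^{4} = 16$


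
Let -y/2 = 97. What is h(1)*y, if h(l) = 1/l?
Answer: -194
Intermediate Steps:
y = -194 (y = -2*97 = -194)
h(1)*y = -194/1 = 1*(-194) = -194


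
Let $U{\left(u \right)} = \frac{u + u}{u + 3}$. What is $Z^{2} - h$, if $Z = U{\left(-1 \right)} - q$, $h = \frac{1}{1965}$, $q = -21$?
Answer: $\frac{785999}{1965} \approx 400.0$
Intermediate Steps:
$h = \frac{1}{1965} \approx 0.00050891$
$U{\left(u \right)} = \frac{2 u}{3 + u}$
$Z = 20$ ($Z = 2 \left(-1\right) \frac{1}{3 - 1} - -21 = 2 \left(-1\right) \frac{1}{2} + 21 = -1 + 21 = 20$)
$Z^{2} - h = 20^{2} - \frac{1}{1965} = 400 - \frac{1}{1965} = \frac{785999}{1965}$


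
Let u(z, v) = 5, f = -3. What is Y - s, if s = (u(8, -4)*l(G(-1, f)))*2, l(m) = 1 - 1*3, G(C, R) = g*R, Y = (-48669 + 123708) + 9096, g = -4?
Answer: 84155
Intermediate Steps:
Y = 84135 (Y = 75039 + 9096 = 84135)
G(C, R) = -4*R
l(m) = -2 (l(m) = 1 - 3 = -2)
s = -20 (s = (5*(-2))*2 = -10*2 = -20)
Y - s = 84135 - 1*(-20) = 84135 + 20 = 84155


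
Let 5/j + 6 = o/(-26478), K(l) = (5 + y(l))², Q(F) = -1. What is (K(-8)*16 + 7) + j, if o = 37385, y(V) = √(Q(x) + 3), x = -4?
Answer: 86022677/196253 + 160*√2 ≈ 664.60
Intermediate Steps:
y(V) = √2 (y(V) = √(-1 + 3) = √2)
K(l) = (5 + √2)²
j = -132390/196253 (j = 5/(-6 + 37385/(-26478)) = 5/(-6 + 37385*(-1/26478)) = 5/(-6 - 37385/26478) = 5/(-196253/26478) = 5*(-26478/196253) = -132390/196253 ≈ -0.67459)
(K(-8)*16 + 7) + j = ((5 + √2)²*16 + 7) - 132390/196253 = (16*(5 + √2)² + 7) - 132390/196253 = (7 + 16*(5 + √2)²) - 132390/196253 = 1241381/196253 + 16*(5 + √2)²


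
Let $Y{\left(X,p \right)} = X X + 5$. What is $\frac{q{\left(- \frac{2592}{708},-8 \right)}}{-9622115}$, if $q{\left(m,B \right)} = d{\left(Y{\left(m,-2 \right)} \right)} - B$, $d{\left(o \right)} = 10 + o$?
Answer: $- \frac{126719}{33494582315} \approx -3.7833 \cdot 10^{-6}$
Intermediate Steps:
$Y{\left(X,p \right)} = 5 + X^{2}$ ($Y{\left(X,p \right)} = X^{2} + 5 = 5 + X^{2}$)
$q{\left(m,B \right)} = 15 + m^{2} - B$ ($q{\left(m,B \right)} = \left(10 + \left(5 + m^{2}\right)\right) - B = \left(15 + m^{2}\right) - B = 15 + m^{2} - B$)
$\frac{q{\left(- \frac{2592}{708},-8 \right)}}{-9622115} = \frac{15 + \left(- \frac{2592}{708}\right)^{2} - -8}{-9622115} = \left(15 + \left(\left(-2592\right) \frac{1}{708}\right)^{2} + 8\right) \left(- \frac{1}{9622115}\right) = \left(15 + \left(- \frac{216}{59}\right)^{2} + 8\right) \left(- \frac{1}{9622115}\right) = \left(15 + \frac{46656}{3481} + 8\right) \left(- \frac{1}{9622115}\right) = \frac{126719}{3481} \left(- \frac{1}{9622115}\right) = - \frac{126719}{33494582315}$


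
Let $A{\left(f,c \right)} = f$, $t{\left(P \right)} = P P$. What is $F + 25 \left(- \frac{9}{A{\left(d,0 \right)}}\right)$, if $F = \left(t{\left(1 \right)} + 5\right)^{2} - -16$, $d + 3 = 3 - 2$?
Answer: $\frac{329}{2} \approx 164.5$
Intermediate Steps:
$t{\left(P \right)} = P^{2}$
$d = -2$ ($d = -3 + \left(3 - 2\right) = -3 + 1 = -2$)
$F = 52$ ($F = \left(1^{2} + 5\right)^{2} - -16 = \left(1 + 5\right)^{2} + 16 = 6^{2} + 16 = 36 + 16 = 52$)
$F + 25 \left(- \frac{9}{A{\left(d,0 \right)}}\right) = 52 + 25 \left(- \frac{9}{-2}\right) = 52 + 25 \left(\left(-9\right) \left(- \frac{1}{2}\right)\right) = 52 + 25 \cdot \frac{9}{2} = 52 + \frac{225}{2} = \frac{329}{2}$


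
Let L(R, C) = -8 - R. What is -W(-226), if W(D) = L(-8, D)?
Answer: 0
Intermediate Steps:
W(D) = 0 (W(D) = -8 - 1*(-8) = -8 + 8 = 0)
-W(-226) = -1*0 = 0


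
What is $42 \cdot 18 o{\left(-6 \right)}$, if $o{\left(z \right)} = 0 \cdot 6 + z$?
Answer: $-4536$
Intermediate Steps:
$o{\left(z \right)} = z$ ($o{\left(z \right)} = 0 + z = z$)
$42 \cdot 18 o{\left(-6 \right)} = 42 \cdot 18 \left(-6\right) = 756 \left(-6\right) = -4536$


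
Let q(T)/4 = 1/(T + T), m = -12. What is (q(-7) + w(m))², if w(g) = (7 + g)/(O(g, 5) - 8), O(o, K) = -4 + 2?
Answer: 9/196 ≈ 0.045918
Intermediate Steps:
q(T) = 2/T (q(T) = 4/(T + T) = 4/((2*T)) = 4*(1/(2*T)) = 2/T)
O(o, K) = -2
w(g) = -7/10 - g/10 (w(g) = (7 + g)/(-2 - 8) = (7 + g)/(-10) = (7 + g)*(-⅒) = -7/10 - g/10)
(q(-7) + w(m))² = (2/(-7) + (-7/10 - ⅒*(-12)))² = (2*(-⅐) + (-7/10 + 6/5))² = (-2/7 + ½)² = (3/14)² = 9/196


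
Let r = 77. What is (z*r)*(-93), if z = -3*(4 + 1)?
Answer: 107415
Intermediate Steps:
z = -15 (z = -3*5 = -15)
(z*r)*(-93) = -15*77*(-93) = -1155*(-93) = 107415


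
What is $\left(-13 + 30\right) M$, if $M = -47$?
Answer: $-799$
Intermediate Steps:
$\left(-13 + 30\right) M = \left(-13 + 30\right) \left(-47\right) = 17 \left(-47\right) = -799$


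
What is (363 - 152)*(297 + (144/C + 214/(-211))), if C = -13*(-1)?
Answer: 842273/13 ≈ 64790.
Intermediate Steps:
C = 13
(363 - 152)*(297 + (144/C + 214/(-211))) = (363 - 152)*(297 + (144/13 + 214/(-211))) = 211*(297 + (144*(1/13) + 214*(-1/211))) = 211*(297 + (144/13 - 214/211)) = 211*(297 + 27602/2743) = 211*(842273/2743) = 842273/13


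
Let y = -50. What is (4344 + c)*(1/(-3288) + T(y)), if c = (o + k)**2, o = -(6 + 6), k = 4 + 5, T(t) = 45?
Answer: 214688509/1096 ≈ 1.9588e+5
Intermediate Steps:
k = 9
o = -12 (o = -1*12 = -12)
c = 9 (c = (-12 + 9)**2 = (-3)**2 = 9)
(4344 + c)*(1/(-3288) + T(y)) = (4344 + 9)*(1/(-3288) + 45) = 4353*(-1/3288 + 45) = 4353*(147959/3288) = 214688509/1096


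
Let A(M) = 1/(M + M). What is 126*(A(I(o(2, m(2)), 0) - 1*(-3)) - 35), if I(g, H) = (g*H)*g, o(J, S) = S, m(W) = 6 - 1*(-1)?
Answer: -4389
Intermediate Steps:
m(W) = 7 (m(W) = 6 + 1 = 7)
I(g, H) = H*g**2 (I(g, H) = (H*g)*g = H*g**2)
A(M) = 1/(2*M)
126*(A(I(o(2, m(2)), 0) - 1*(-3)) - 35) = 126*(1/(2*(0*7**2 - 1*(-3))) - 35) = 126*(1/(2*(0*49 + 3)) - 35) = 126*(1/(2*(0 + 3)) - 35) = 126*((1/2)/3 - 35) = 126*((1/2)*(1/3) - 35) = 126*(1/6 - 35) = 126*(-209/6) = -4389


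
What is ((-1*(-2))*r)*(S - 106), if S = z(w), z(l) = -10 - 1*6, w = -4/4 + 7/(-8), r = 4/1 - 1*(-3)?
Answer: -1708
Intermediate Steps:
r = 7 (r = 4*1 + 3 = 4 + 3 = 7)
w = -15/8 (w = -4*¼ + 7*(-⅛) = -1 - 7/8 = -15/8 ≈ -1.8750)
z(l) = -16 (z(l) = -10 - 6 = -16)
S = -16
((-1*(-2))*r)*(S - 106) = (-1*(-2)*7)*(-16 - 106) = (2*7)*(-122) = 14*(-122) = -1708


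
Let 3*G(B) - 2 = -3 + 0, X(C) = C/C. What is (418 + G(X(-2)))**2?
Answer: 1570009/9 ≈ 1.7445e+5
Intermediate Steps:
X(C) = 1
G(B) = -1/3 (G(B) = 2/3 + (-3 + 0)/3 = 2/3 + (1/3)*(-3) = 2/3 - 1 = -1/3)
(418 + G(X(-2)))**2 = (418 - 1/3)**2 = (1253/3)**2 = 1570009/9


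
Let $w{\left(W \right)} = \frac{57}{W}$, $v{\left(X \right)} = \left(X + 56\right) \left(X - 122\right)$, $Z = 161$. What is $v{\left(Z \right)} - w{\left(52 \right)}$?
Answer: $\frac{440019}{52} \approx 8461.9$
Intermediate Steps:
$v{\left(X \right)} = \left(-122 + X\right) \left(56 + X\right)$ ($v{\left(X \right)} = \left(56 + X\right) \left(-122 + X\right) = \left(-122 + X\right) \left(56 + X\right)$)
$v{\left(Z \right)} - w{\left(52 \right)} = \left(-6832 + 161^{2} - 10626\right) - \frac{57}{52} = \left(-6832 + 25921 - 10626\right) - 57 \cdot \frac{1}{52} = 8463 - \frac{57}{52} = \frac{440019}{52}$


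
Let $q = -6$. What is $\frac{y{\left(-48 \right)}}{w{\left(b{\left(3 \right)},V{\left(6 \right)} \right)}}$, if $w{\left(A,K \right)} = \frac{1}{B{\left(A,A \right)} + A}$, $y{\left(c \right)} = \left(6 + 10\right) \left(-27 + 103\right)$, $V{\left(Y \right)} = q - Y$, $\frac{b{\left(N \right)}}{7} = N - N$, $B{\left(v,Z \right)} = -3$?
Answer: $-3648$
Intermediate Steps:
$b{\left(N \right)} = 0$ ($b{\left(N \right)} = 7 \left(N - N\right) = 7 \cdot 0 = 0$)
$V{\left(Y \right)} = -6 - Y$
$y{\left(c \right)} = 1216$ ($y{\left(c \right)} = 16 \cdot 76 = 1216$)
$w{\left(A,K \right)} = \frac{1}{-3 + A}$
$\frac{y{\left(-48 \right)}}{w{\left(b{\left(3 \right)},V{\left(6 \right)} \right)}} = \frac{1216}{\frac{1}{-3 + 0}} = \frac{1216}{\frac{1}{-3}} = \frac{1216}{- \frac{1}{3}} = 1216 \left(-3\right) = -3648$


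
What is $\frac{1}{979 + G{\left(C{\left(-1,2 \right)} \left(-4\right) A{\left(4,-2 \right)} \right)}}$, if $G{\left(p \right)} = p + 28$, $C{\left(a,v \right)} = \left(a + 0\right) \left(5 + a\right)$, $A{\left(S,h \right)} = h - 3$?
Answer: $\frac{1}{927} \approx 0.0010787$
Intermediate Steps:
$A{\left(S,h \right)} = -3 + h$
$C{\left(a,v \right)} = a \left(5 + a\right)$
$G{\left(p \right)} = 28 + p$
$\frac{1}{979 + G{\left(C{\left(-1,2 \right)} \left(-4\right) A{\left(4,-2 \right)} \right)}} = \frac{1}{979 + \left(28 + - (5 - 1) \left(-4\right) \left(-3 - 2\right)\right)} = \frac{1}{979 + \left(28 + \left(-1\right) 4 \left(-4\right) \left(-5\right)\right)} = \frac{1}{979 + \left(28 + \left(-4\right) \left(-4\right) \left(-5\right)\right)} = \frac{1}{979 + \left(28 + 16 \left(-5\right)\right)} = \frac{1}{979 + \left(28 - 80\right)} = \frac{1}{979 - 52} = \frac{1}{927}$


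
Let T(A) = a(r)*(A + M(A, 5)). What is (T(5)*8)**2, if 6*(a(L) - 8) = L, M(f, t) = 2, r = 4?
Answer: 2119936/9 ≈ 2.3555e+5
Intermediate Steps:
a(L) = 8 + L/6
T(A) = 52/3 + 26*A/3 (T(A) = (8 + (1/6)*4)*(A + 2) = (8 + 2/3)*(2 + A) = 26*(2 + A)/3 = 52/3 + 26*A/3)
(T(5)*8)**2 = ((52/3 + (26/3)*5)*8)**2 = ((52/3 + 130/3)*8)**2 = ((182/3)*8)**2 = (1456/3)**2 = 2119936/9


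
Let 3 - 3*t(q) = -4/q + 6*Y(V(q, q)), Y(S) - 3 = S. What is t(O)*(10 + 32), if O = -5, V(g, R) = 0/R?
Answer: -1106/5 ≈ -221.20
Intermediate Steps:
V(g, R) = 0
Y(S) = 3 + S
t(q) = -5 + 4/(3*q) (t(q) = 1 - (-4/q + 6*(3 + 0))/3 = 1 - (-4/q + 6*3)/3 = 1 - (-4/q + 18)/3 = 1 - (18 - 4/q)/3 = 1 + (-6 + 4/(3*q)) = -5 + 4/(3*q))
t(O)*(10 + 32) = (-5 + (4/3)/(-5))*(10 + 32) = (-5 + (4/3)*(-⅕))*42 = (-5 - 4/15)*42 = -79/15*42 = -1106/5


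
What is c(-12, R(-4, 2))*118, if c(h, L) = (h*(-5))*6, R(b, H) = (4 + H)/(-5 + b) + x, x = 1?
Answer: 42480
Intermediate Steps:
R(b, H) = 1 + (4 + H)/(-5 + b) (R(b, H) = (4 + H)/(-5 + b) + 1 = 1 + (4 + H)/(-5 + b))
c(h, L) = -30*h (c(h, L) = -5*h*6 = -30*h)
c(-12, R(-4, 2))*118 = -30*(-12)*118 = 360*118 = 42480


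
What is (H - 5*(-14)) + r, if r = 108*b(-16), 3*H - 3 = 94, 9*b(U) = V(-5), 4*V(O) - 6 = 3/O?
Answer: 1778/15 ≈ 118.53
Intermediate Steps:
V(O) = 3/2 + 3/(4*O) (V(O) = 3/2 + (3/O)/4 = 3/2 + 3/(4*O))
b(U) = 3/20 (b(U) = ((3/4)*(1 + 2*(-5))/(-5))/9 = ((3/4)*(-1/5)*(1 - 10))/9 = ((3/4)*(-1/5)*(-9))/9 = (1/9)*(27/20) = 3/20)
H = 97/3 (H = 1 + (1/3)*94 = 1 + 94/3 = 97/3 ≈ 32.333)
r = 81/5 (r = 108*(3/20) = 81/5 ≈ 16.200)
(H - 5*(-14)) + r = (97/3 - 5*(-14)) + 81/5 = (97/3 + 70) + 81/5 = 307/3 + 81/5 = 1778/15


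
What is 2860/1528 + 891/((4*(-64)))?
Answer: -78661/48896 ≈ -1.6087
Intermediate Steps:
2860/1528 + 891/((4*(-64))) = 2860*(1/1528) + 891/(-256) = 715/382 + 891*(-1/256) = 715/382 - 891/256 = -78661/48896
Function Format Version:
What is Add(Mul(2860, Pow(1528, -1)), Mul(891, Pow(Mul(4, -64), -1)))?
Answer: Rational(-78661, 48896) ≈ -1.6087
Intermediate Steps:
Add(Mul(2860, Pow(1528, -1)), Mul(891, Pow(Mul(4, -64), -1))) = Add(Mul(2860, Rational(1, 1528)), Mul(891, Pow(-256, -1))) = Add(Rational(715, 382), Mul(891, Rational(-1, 256))) = Add(Rational(715, 382), Rational(-891, 256)) = Rational(-78661, 48896)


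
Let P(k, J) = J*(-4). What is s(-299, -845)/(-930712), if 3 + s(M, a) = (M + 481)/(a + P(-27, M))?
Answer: 67/25129224 ≈ 2.6662e-6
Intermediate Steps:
P(k, J) = -4*J
s(M, a) = -3 + (481 + M)/(a - 4*M) (s(M, a) = -3 + (M + 481)/(a - 4*M) = -3 + (481 + M)/(a - 4*M))
s(-299, -845)/(-930712) = ((-481 - 13*(-299) + 3*(-845))/(-1*(-845) + 4*(-299)))/(-930712) = ((-481 + 3887 - 2535)/(845 - 1196))*(-1/930712) = (871/(-351))*(-1/930712) = -1/351*871*(-1/930712) = -67/27*(-1/930712) = 67/25129224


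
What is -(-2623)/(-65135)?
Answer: -2623/65135 ≈ -0.040270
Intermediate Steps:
-(-2623)/(-65135) = -(-2623)*(-1)/65135 = -1*2623/65135 = -2623/65135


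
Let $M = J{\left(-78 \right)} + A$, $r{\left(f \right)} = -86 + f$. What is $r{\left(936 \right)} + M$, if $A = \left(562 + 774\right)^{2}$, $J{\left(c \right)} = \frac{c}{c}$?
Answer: $1785747$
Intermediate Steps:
$J{\left(c \right)} = 1$
$A = 1784896$ ($A = 1336^{2} = 1784896$)
$M = 1784897$ ($M = 1 + 1784896 = 1784897$)
$r{\left(936 \right)} + M = \left(-86 + 936\right) + 1784897 = 850 + 1784897 = 1785747$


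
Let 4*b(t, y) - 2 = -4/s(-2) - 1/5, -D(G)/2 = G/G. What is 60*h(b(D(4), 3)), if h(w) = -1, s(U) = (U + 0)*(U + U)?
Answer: -60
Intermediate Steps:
s(U) = 2*U**2 (s(U) = U*(2*U) = 2*U**2)
D(G) = -2 (D(G) = -2*G/G = -2*1 = -2)
b(t, y) = 13/40 (b(t, y) = 1/2 + (-4/(2*(-2)**2) - 1/5)/4 = 1/2 + (-4/(2*4) - 1*1/5)/4 = 1/2 + (-4/8 - 1/5)/4 = 1/2 + (-4*1/8 - 1/5)/4 = 1/2 + (-1/2 - 1/5)/4 = 1/2 + (1/4)*(-7/10) = 1/2 - 7/40 = 13/40)
60*h(b(D(4), 3)) = 60*(-1) = -60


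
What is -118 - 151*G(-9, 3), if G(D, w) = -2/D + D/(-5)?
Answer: -19051/45 ≈ -423.36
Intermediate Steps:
G(D, w) = -2/D - D/5 (G(D, w) = -2/D + D*(-1/5) = -2/D - D/5)
-118 - 151*G(-9, 3) = -118 - 151*(-2/(-9) - 1/5*(-9)) = -118 - 151*(-2*(-1/9) + 9/5) = -118 - 151*(2/9 + 9/5) = -118 - 151*91/45 = -118 - 13741/45 = -19051/45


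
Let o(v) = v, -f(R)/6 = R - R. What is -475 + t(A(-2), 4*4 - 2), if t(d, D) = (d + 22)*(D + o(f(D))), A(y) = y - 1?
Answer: -209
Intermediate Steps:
A(y) = -1 + y
f(R) = 0 (f(R) = -6*(R - R) = -6*0 = 0)
t(d, D) = D*(22 + d) (t(d, D) = (d + 22)*(D + 0) = (22 + d)*D = D*(22 + d))
-475 + t(A(-2), 4*4 - 2) = -475 + (4*4 - 2)*(22 + (-1 - 2)) = -475 + (16 - 2)*(22 - 3) = -475 + 14*19 = -475 + 266 = -209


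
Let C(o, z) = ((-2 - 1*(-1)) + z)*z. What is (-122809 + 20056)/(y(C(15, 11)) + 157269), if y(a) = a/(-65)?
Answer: -1335789/2044475 ≈ -0.65337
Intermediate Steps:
C(o, z) = z*(-1 + z) (C(o, z) = ((-2 + 1) + z)*z = (-1 + z)*z = z*(-1 + z))
y(a) = -a/65 (y(a) = a*(-1/65) = -a/65)
(-122809 + 20056)/(y(C(15, 11)) + 157269) = (-122809 + 20056)/(-11*(-1 + 11)/65 + 157269) = -102753/(-11*10/65 + 157269) = -102753/(-1/65*110 + 157269) = -102753/(-22/13 + 157269) = -102753/2044475/13 = -102753*13/2044475 = -1335789/2044475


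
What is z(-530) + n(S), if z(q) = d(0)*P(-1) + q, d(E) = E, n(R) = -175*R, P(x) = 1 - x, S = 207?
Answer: -36755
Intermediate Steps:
z(q) = q (z(q) = 0*(1 - 1*(-1)) + q = 0*(1 + 1) + q = 0*2 + q = 0 + q = q)
z(-530) + n(S) = -530 - 175*207 = -530 - 36225 = -36755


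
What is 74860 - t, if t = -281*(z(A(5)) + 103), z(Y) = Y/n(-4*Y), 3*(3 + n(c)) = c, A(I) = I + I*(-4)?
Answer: 1760436/17 ≈ 1.0356e+5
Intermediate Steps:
A(I) = -3*I (A(I) = I - 4*I = -3*I)
n(c) = -3 + c/3
z(Y) = Y/(-3 - 4*Y/3) (z(Y) = Y/(-3 + (-4*Y)/3) = Y/(-3 - 4*Y/3))
t = -487816/17 (t = -281*(3*(-3*5)/(-9 - (-12)*5) + 103) = -281*(3*(-15)/(-9 - 4*(-15)) + 103) = -281*(3*(-15)/(-9 + 60) + 103) = -281*(3*(-15)/51 + 103) = -281*(3*(-15)*(1/51) + 103) = -281*(-15/17 + 103) = -281*1736/17 = -487816/17 ≈ -28695.)
74860 - t = 74860 - 1*(-487816/17) = 74860 + 487816/17 = 1760436/17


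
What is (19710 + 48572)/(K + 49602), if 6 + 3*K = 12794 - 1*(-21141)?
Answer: 204846/182735 ≈ 1.1210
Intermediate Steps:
K = 33929/3 (K = -2 + (12794 - 1*(-21141))/3 = -2 + (12794 + 21141)/3 = -2 + (⅓)*33935 = -2 + 33935/3 = 33929/3 ≈ 11310.)
(19710 + 48572)/(K + 49602) = (19710 + 48572)/(33929/3 + 49602) = 68282/(182735/3) = 68282*(3/182735) = 204846/182735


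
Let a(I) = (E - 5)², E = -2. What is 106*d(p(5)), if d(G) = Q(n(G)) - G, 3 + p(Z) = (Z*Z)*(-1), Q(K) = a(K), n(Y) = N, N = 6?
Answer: 8162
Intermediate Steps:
a(I) = 49 (a(I) = (-2 - 5)² = (-7)² = 49)
n(Y) = 6
Q(K) = 49
p(Z) = -3 - Z² (p(Z) = -3 + (Z*Z)*(-1) = -3 + Z²*(-1) = -3 - Z²)
d(G) = 49 - G
106*d(p(5)) = 106*(49 - (-3 - 1*5²)) = 106*(49 - (-3 - 1*25)) = 106*(49 - (-3 - 25)) = 106*(49 - 1*(-28)) = 106*(49 + 28) = 106*77 = 8162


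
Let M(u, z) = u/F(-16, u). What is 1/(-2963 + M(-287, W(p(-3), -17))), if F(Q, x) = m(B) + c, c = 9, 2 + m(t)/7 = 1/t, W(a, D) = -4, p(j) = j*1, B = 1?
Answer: -2/6213 ≈ -0.00032191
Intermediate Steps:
p(j) = j
m(t) = -14 + 7/t (m(t) = -14 + 7*(1/t) = -14 + 7/t)
F(Q, x) = 2 (F(Q, x) = (-14 + 7/1) + 9 = (-14 + 7*1) + 9 = (-14 + 7) + 9 = -7 + 9 = 2)
M(u, z) = u/2
1/(-2963 + M(-287, W(p(-3), -17))) = 1/(-2963 + (1/2)*(-287)) = 1/(-2963 - 287/2) = 1/(-6213/2) = -2/6213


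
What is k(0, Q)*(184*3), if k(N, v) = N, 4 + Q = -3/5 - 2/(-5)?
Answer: 0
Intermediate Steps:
Q = -21/5 (Q = -4 + (-3/5 - 2/(-5)) = -4 + (-3*⅕ - 2*(-⅕)) = -4 + (-⅗ + ⅖) = -4 - ⅕ = -21/5 ≈ -4.2000)
k(0, Q)*(184*3) = 0*(184*3) = 0*552 = 0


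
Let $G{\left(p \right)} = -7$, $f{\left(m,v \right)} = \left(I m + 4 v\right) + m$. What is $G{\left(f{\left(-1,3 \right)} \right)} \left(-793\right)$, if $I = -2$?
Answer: $5551$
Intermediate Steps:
$f{\left(m,v \right)} = - m + 4 v$ ($f{\left(m,v \right)} = \left(- 2 m + 4 v\right) + m = - m + 4 v$)
$G{\left(f{\left(-1,3 \right)} \right)} \left(-793\right) = \left(-7\right) \left(-793\right) = 5551$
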